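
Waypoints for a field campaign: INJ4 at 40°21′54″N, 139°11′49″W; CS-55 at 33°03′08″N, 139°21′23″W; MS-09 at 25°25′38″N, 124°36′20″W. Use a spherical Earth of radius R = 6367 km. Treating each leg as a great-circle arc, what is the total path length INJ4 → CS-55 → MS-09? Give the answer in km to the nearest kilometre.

INJ4: φ = +40.36500°, λ = -139.19694°
CS-55: φ = +33.05222°, λ = -139.35639°
MS-09: φ = +25.42722°, λ = -124.60556°
INJ4→CS-55: c = 0.127651 rad, d = 812.76 km
CS-55→MS-09: c = 0.260702 rad, d = 1659.89 km
Total = 812.76 + 1659.89 = 2472.64 km

2473 km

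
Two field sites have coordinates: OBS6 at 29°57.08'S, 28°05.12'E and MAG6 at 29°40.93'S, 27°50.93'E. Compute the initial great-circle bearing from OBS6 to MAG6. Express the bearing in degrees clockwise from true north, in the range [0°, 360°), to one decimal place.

OBS6: φ = -29.95133°, λ = +28.08533°
MAG6: φ = -29.68217°, λ = +27.84883°
Δλ = -0.2365°
y = sin Δλ · cos φ₂ = -0.003586
x = cos φ₁ sin φ₂ − sin φ₁ cos φ₂ cos Δλ = 0.004694
θ = atan2(y, x) = -37.3780° → 322.6220° (mod 360°)

322.6°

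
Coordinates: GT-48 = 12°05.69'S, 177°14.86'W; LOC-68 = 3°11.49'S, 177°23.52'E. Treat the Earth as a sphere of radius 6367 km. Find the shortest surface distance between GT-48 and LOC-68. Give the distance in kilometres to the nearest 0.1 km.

GT-48: φ = -12.09483°, λ = -177.24767°
LOC-68: φ = -3.19150°, λ = +177.39200°
Δφ = 8.9033°,  Δλ = -5.3603°
a = sin²(Δφ/2) + cos φ₁ cos φ₂ sin²(Δλ/2) = 0.008159
c = 2·arcsin(√a) = 0.180904 rad = 10.3650°
d = R·c = 6367 × 0.180904 = 1151.8 km

1151.8 km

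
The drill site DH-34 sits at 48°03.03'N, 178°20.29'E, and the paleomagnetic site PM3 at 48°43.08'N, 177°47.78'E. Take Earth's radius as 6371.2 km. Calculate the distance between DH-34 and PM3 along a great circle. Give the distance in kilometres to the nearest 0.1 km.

DH-34: φ = +48.05050°, λ = +178.33817°
PM3: φ = +48.71800°, λ = +177.79633°
Δφ = 0.6675°,  Δλ = -0.5418°
a = sin²(Δφ/2) + cos φ₁ cos φ₂ sin²(Δλ/2) = 0.000044
c = 2·arcsin(√a) = 0.013235 rad = 0.7583°
d = R·c = 6371.2 × 0.013235 = 84.3 km

84.3 km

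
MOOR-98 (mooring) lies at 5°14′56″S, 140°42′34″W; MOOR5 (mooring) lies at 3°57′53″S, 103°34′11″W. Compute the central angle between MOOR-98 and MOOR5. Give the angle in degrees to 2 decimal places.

MOOR-98: φ = -5.24889°, λ = -140.70944°
MOOR5: φ = -3.96472°, λ = -103.56972°
Δφ = 1.2842°,  Δλ = 37.1397°
a = sin²(Δφ/2) + cos φ₁ cos φ₂ sin²(Δλ/2) = 0.100876
c = 2·arcsin(√a) = 0.646415 rad = 37.0368°

37.04°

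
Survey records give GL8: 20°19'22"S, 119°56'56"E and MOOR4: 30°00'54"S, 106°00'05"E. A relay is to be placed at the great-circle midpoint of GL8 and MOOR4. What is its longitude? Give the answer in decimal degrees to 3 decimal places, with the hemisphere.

GL8: φ = -20.32278°, λ = +119.94889°
MOOR4: φ = -30.01500°, λ = +106.00139°
Bx = cos φ₂ cos Δλ = 0.840365,  By = cos φ₂ sin Δλ = -0.208709
φₘ = atan2(sin φ₁ + sin φ₂, √((cos φ₁ + Bx)² + By²)) = -25.33278°
λₘ = λ₁ + atan2(By, cos φ₁ + Bx) = 113.25435°

113.254°E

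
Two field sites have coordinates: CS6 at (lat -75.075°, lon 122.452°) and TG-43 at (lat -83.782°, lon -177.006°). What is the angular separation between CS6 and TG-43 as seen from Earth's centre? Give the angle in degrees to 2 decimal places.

13.02°

Δφ = -8.7070°,  Δλ = 60.5420°
a = sin²(Δφ/2) + cos φ₁ cos φ₂ sin²(Δλ/2) = 0.012851
c = 2·arcsin(√a) = 0.227212 rad = 13.0183°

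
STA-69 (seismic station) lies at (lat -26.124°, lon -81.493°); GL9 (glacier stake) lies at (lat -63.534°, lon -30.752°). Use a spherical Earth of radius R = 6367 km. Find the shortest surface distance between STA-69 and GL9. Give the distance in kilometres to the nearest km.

5518 km

Δφ = -37.4100°,  Δλ = 50.7410°
a = sin²(Δφ/2) + cos φ₁ cos φ₂ sin²(Δλ/2) = 0.176306
c = 2·arcsin(√a) = 0.866643 rad = 49.6550°
d = R·c = 6367 × 0.866643 = 5517.9 km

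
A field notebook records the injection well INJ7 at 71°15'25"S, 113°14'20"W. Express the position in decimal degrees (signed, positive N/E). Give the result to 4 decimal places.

-71.2569°, -113.2389°

lat: 71.2569° S → -71.2569°
lon: 113.2389° W → -113.2389°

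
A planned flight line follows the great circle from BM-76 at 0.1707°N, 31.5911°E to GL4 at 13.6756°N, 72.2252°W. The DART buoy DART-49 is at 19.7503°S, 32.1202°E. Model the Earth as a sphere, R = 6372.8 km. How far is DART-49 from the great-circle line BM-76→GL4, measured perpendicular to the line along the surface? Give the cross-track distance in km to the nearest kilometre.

2132 km

δ₁₃ = central angle BM-76→DART-49 = 0.347805 rad  (haversine)
θ₁₃ = bearing BM-76→DART-49 = 178.539°,  θ₁₂ = bearing BM-76→GL4 = 284.107°
dₓₜ = R·arcsin(sin δ₁₃ · sin(θ₁₃ − θ₁₂)) = 6372.8·arcsin(0.34083·sin(-105.568°)) = -2131.931 km
|dₓₜ| = 2131.931 km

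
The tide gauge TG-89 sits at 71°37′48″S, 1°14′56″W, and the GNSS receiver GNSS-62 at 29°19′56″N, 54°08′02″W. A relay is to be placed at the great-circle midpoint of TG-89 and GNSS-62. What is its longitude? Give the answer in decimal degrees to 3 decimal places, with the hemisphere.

TG-89: φ = -71.63000°, λ = -1.24889°
GNSS-62: φ = +29.33222°, λ = -54.13389°
Bx = cos φ₂ cos Δλ = 0.526055,  By = cos φ₂ sin Δλ = -0.695191
φₘ = atan2(sin φ₁ + sin φ₂, √((cos φ₁ + Bx)² + By²)) = -22.81923°
λₘ = λ₁ + atan2(By, cos φ₁ + Bx) = -40.81992°

40.820°W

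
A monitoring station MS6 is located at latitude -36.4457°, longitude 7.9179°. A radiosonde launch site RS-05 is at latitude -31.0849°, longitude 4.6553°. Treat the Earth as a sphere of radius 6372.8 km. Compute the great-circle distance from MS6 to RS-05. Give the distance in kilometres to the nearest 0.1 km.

Δφ = 5.3608°,  Δλ = -3.2626°
a = sin²(Δφ/2) + cos φ₁ cos φ₂ sin²(Δλ/2) = 0.002745
c = 2·arcsin(√a) = 0.104838 rad = 6.0068°
d = R·c = 6372.8 × 0.104838 = 668.1 km

668.1 km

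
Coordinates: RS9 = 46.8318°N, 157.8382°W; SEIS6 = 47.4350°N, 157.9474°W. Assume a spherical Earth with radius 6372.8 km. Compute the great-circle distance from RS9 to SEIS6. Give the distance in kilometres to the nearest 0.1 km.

Δφ = 0.6032°,  Δλ = -0.1092°
a = sin²(Δφ/2) + cos φ₁ cos φ₂ sin²(Δλ/2) = 0.000028
c = 2·arcsin(√a) = 0.010607 rad = 0.6078°
d = R·c = 6372.8 × 0.010607 = 67.6 km

67.6 km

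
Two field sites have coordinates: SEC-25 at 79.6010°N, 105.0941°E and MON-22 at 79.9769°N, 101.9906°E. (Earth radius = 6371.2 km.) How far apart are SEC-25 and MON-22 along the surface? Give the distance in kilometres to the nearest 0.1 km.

Δφ = 0.3759°,  Δλ = -3.1035°
a = sin²(Δφ/2) + cos φ₁ cos φ₂ sin²(Δλ/2) = 0.000034
c = 2·arcsin(√a) = 0.011627 rad = 0.6662°
d = R·c = 6371.2 × 0.011627 = 74.1 km

74.1 km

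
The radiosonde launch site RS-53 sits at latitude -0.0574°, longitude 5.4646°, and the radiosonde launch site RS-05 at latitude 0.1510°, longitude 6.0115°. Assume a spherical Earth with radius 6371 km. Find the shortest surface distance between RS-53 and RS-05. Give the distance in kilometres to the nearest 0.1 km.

Δφ = 0.2084°,  Δλ = 0.5469°
a = sin²(Δφ/2) + cos φ₁ cos φ₂ sin²(Δλ/2) = 0.000026
c = 2·arcsin(√a) = 0.010215 rad = 0.5853°
d = R·c = 6371 × 0.010215 = 65.1 km

65.1 km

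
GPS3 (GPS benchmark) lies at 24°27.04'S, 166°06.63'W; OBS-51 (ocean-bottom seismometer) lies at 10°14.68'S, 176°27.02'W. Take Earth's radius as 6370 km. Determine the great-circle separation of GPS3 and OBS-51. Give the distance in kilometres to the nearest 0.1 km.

1921.0 km

GPS3: φ = -24.45067°, λ = -166.11050°
OBS-51: φ = -10.24467°, λ = -176.45033°
Δφ = 14.2060°,  Δλ = -10.3398°
a = sin²(Δφ/2) + cos φ₁ cos φ₂ sin²(Δλ/2) = 0.022564
c = 2·arcsin(√a) = 0.301567 rad = 17.2785°
d = R·c = 6370 × 0.301567 = 1921.0 km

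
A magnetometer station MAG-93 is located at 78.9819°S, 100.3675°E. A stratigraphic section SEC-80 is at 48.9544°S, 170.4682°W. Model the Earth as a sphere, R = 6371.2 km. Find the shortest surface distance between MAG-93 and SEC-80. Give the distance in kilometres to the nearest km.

4680 km

Δφ = 30.0275°,  Δλ = 89.1643°
a = sin²(Δφ/2) + cos φ₁ cos φ₂ sin²(Δλ/2) = 0.128942
c = 2·arcsin(√a) = 0.734575 rad = 42.0881°
d = R·c = 6371.2 × 0.734575 = 4680.1 km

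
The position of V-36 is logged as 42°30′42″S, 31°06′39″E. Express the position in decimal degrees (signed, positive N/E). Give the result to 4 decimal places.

lat: 42.5117° S → -42.5117°
lon: 31.1108° E → +31.1108°

-42.5117°, +31.1108°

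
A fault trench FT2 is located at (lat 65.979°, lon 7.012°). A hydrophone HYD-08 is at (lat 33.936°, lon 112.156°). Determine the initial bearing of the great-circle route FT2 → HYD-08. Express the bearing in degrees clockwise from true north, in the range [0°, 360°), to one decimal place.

62.0°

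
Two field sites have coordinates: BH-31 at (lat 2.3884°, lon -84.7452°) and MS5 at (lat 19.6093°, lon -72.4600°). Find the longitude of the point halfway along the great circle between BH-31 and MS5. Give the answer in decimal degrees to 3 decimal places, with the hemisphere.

78.784°W

Bx = cos φ₂ cos Δλ = 0.920432,  By = cos φ₂ sin Δλ = 0.200438
φₘ = atan2(sin φ₁ + sin φ₂, √((cos φ₁ + Bx)² + By²)) = 11.06075°
λₘ = λ₁ + atan2(By, cos φ₁ + Bx) = -78.78407°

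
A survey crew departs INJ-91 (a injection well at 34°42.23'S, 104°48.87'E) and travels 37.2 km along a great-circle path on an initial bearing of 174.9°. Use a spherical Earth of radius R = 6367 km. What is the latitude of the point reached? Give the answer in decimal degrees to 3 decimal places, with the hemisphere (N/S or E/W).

35.037°S

INJ-91: φ = -34.70383°, λ = +104.81450°
δ = d/R = 37.2/6367 = 0.005843 rad
φ₂ = arcsin(sin φ₁ cos δ + cos φ₁ sin δ cos θ)
   = arcsin(-0.56933·0.99998 + 0.82211·0.00584·-0.99604) = -35.03726°
λ₂ = λ₁ + atan2(sin θ sin δ cos φ₁, cos δ − sin φ₁ sin φ₂) = 104.85084°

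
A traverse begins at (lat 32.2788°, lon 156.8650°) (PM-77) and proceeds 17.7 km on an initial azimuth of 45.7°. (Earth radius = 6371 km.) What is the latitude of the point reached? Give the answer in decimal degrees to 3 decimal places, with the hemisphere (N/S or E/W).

32.390°N

δ = d/R = 17.7/6371 = 0.002778 rad
φ₂ = arcsin(sin φ₁ cos δ + cos φ₁ sin δ cos θ)
   = arcsin(0.53404·1.00000 + 0.84546·0.00278·0.69842) = 32.38990°
λ₂ = λ₁ + atan2(sin θ sin δ cos φ₁, cos δ − sin φ₁ sin φ₂) = 156.99991°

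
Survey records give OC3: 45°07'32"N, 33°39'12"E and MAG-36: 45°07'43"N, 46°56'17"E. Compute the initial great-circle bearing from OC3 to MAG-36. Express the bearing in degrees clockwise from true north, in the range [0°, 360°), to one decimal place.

OC3: φ = +45.12556°, λ = +33.65333°
MAG-36: φ = +45.12861°, λ = +46.93806°
Δλ = 13.2847°
y = sin Δλ · cos φ₂ = 0.162121
x = cos φ₁ sin φ₂ − sin φ₁ cos φ₂ cos Δλ = 0.013432
θ = atan2(y, x) = 85.2636° → 85.2636° (mod 360°)

85.3°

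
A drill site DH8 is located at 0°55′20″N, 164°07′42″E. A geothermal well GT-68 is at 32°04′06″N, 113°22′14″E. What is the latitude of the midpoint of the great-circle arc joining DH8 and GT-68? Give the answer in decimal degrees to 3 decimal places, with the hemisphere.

DH8: φ = +0.92222°, λ = +164.12833°
GT-68: φ = +32.06833°, λ = +113.37056°
Bx = cos φ₂ cos Δλ = 0.536075,  By = cos φ₂ sin Δλ = -0.656305
φₘ = atan2(sin φ₁ + sin φ₂, √((cos φ₁ + Bx)² + By²)) = 18.13380°
λₘ = λ₁ + atan2(By, cos φ₁ + Bx) = 140.99146°

18.134°N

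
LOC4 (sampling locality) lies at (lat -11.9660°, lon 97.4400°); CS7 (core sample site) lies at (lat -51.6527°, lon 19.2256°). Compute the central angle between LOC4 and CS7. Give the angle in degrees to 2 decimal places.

73.35°

Δφ = -39.6867°,  Δλ = -78.2144°
a = sin²(Δφ/2) + cos φ₁ cos φ₂ sin²(Δλ/2) = 0.356714
c = 2·arcsin(√a) = 1.280150 rad = 73.3472°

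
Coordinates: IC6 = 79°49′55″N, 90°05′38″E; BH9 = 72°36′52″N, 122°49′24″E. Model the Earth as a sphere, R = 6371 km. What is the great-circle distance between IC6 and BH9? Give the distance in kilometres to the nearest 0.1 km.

IC6: φ = +79.83194°, λ = +90.09389°
BH9: φ = +72.61444°, λ = +122.82333°
Δφ = -7.2175°,  Δλ = 32.7294°
a = sin²(Δφ/2) + cos φ₁ cos φ₂ sin²(Δλ/2) = 0.008149
c = 2·arcsin(√a) = 0.180792 rad = 10.3586°
d = R·c = 6371 × 0.180792 = 1151.8 km

1151.8 km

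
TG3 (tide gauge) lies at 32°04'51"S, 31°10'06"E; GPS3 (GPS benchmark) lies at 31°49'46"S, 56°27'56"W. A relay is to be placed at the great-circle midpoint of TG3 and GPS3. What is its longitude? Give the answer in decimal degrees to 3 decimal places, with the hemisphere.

12.724°W

TG3: φ = -32.08083°, λ = +31.16833°
GPS3: φ = -31.82944°, λ = -56.46556°
Bx = cos φ₂ cos Δλ = 0.035076,  By = cos φ₂ sin Δλ = -0.848897
φₘ = atan2(sin φ₁ + sin φ₂, √((cos φ₁ + Bx)² + By²)) = -40.84323°
λₘ = λ₁ + atan2(By, cos φ₁ + Bx) = -12.72384°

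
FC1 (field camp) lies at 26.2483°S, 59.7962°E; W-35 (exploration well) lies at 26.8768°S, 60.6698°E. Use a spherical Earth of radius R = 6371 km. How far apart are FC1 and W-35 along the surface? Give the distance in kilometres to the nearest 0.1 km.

Δφ = -0.6285°,  Δλ = 0.8736°
a = sin²(Δφ/2) + cos φ₁ cos φ₂ sin²(Δλ/2) = 0.000077
c = 2·arcsin(√a) = 0.017502 rad = 1.0028°
d = R·c = 6371 × 0.017502 = 111.5 km

111.5 km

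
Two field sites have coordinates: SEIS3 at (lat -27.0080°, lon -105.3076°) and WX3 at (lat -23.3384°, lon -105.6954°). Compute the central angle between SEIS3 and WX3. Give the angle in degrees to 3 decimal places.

Δφ = 3.6696°,  Δλ = -0.3878°
a = sin²(Δφ/2) + cos φ₁ cos φ₂ sin²(Δλ/2) = 0.001035
c = 2·arcsin(√a) = 0.064339 rad = 3.6863°

3.686°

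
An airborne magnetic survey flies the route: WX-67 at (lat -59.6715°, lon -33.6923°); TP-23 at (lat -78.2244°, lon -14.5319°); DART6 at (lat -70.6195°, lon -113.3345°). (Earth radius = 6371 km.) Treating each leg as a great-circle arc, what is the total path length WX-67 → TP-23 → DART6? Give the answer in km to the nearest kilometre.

WX-67→TP-23: c = 0.341296 rad, d = 2174.40 km
TP-23→DART6: c = 0.419926 rad, d = 2675.35 km
Total = 2174.40 + 2675.35 = 4849.75 km

4850 km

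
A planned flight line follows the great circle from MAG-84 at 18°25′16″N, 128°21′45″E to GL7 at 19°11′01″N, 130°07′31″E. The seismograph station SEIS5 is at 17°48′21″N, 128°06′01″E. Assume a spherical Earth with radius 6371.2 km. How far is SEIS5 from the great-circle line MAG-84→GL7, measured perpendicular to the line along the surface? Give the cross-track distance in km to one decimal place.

MAG-84: φ = +18.42111°, λ = +128.36250°
GL7: φ = +19.18361°, λ = +130.12528°
SEIS5: φ = +17.80583°, λ = +128.10028°
δ₁₃ = central angle MAG-84→SEIS5 = 0.011586 rad  (haversine)
θ₁₃ = bearing MAG-84→SEIS5 = 202.092°,  θ₁₂ = bearing MAG-84→GL7 = 65.160°
dₓₜ = R·arcsin(sin δ₁₃ · sin(θ₁₃ − θ₁₂)) = 6371.2·arcsin(0.01159·sin(136.932°)) = 50.407 km
|dₓₜ| = 50.407 km

50.4 km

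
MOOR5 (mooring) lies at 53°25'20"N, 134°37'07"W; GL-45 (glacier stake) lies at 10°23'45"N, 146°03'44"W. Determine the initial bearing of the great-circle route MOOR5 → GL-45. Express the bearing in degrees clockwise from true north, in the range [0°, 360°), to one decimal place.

196.3°

MOOR5: φ = +53.42222°, λ = -134.61861°
GL-45: φ = +10.39583°, λ = -146.06222°
Δλ = -11.4436°
y = sin Δλ · cos φ₂ = -0.195147
x = cos φ₁ sin φ₂ − sin φ₁ cos φ₂ cos Δλ = -0.666633
θ = atan2(y, x) = -163.6834° → 196.3166° (mod 360°)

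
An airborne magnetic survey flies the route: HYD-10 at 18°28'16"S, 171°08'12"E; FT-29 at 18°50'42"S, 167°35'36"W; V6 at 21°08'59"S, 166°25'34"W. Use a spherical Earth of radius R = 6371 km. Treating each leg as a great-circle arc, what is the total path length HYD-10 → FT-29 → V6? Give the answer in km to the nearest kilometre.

HYD-10: φ = -18.47111°, λ = +171.13667°
FT-29: φ = -18.84500°, λ = -167.59333°
V6: φ = -21.14972°, λ = -166.42611°
HYD-10→FT-29: c = 0.351572 rad, d = 2239.86 km
FT-29→V6: c = 0.044547 rad, d = 283.81 km
Total = 2239.86 + 283.81 = 2523.67 km

2524 km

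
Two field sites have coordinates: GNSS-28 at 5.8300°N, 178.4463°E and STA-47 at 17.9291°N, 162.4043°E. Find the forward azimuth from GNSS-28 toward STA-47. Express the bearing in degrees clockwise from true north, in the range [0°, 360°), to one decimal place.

Δλ = -16.0420°
y = sin Δλ · cos φ₂ = -0.262922
x = cos φ₁ sin φ₂ − sin φ₁ cos φ₂ cos Δλ = 0.213367
θ = atan2(y, x) = -50.9400° → 309.0600° (mod 360°)

309.1°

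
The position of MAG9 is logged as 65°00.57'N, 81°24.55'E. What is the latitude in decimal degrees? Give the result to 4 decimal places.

65° + 0.57′/60 = 65 + 0.00950 = 65.0095°

65.0095°N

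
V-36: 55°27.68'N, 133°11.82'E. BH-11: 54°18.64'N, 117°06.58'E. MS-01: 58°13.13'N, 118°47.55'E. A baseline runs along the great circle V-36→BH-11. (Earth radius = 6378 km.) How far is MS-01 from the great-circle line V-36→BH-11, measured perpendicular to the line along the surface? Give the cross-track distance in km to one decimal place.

400.6 km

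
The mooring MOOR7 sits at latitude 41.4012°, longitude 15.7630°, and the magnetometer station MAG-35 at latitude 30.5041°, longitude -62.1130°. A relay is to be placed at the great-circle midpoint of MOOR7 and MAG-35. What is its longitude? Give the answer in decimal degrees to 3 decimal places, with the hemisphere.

26.374°W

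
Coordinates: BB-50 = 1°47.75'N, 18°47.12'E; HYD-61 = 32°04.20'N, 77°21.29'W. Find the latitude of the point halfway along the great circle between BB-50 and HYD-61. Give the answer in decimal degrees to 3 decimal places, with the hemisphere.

BB-50: φ = +1.79583°, λ = +18.78533°
HYD-61: φ = +32.07000°, λ = -77.35483°
Bx = cos φ₂ cos Δλ = -0.090639,  By = cos φ₂ sin Δλ = -0.842539
φₘ = atan2(sin φ₁ + sin φ₂, √((cos φ₁ + Bx)² + By²)) = 24.40430°
λₘ = λ₁ + atan2(By, cos φ₁ + Bx) = -24.04573°

24.404°N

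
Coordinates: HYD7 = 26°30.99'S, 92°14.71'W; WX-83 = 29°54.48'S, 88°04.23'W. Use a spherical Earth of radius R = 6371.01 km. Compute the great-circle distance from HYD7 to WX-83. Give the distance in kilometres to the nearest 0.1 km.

556.3 km

HYD7: φ = -26.51650°, λ = -92.24517°
WX-83: φ = -29.90800°, λ = -88.07050°
Δφ = -3.3915°,  Δλ = 4.1747°
a = sin²(Δφ/2) + cos φ₁ cos φ₂ sin²(Δλ/2) = 0.001905
c = 2·arcsin(√a) = 0.087313 rad = 5.0027°
d = R·c = 6371.01 × 0.087313 = 556.3 km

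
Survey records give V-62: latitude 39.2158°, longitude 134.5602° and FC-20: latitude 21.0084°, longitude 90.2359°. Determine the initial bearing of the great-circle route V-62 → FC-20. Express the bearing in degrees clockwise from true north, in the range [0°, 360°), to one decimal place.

Δλ = -44.3243°
y = sin Δλ · cos φ₂ = -0.652273
x = cos φ₁ sin φ₂ − sin φ₁ cos φ₂ cos Δλ = -0.144480
θ = atan2(y, x) = -102.4895° → 257.5105° (mod 360°)

257.5°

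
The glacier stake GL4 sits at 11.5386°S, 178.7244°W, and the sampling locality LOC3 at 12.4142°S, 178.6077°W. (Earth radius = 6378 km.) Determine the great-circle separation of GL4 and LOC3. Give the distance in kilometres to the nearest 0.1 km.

98.3 km

Δφ = -0.8756°,  Δλ = 0.1167°
a = sin²(Δφ/2) + cos φ₁ cos φ₂ sin²(Δλ/2) = 0.000059
c = 2·arcsin(√a) = 0.015411 rad = 0.8830°
d = R·c = 6378 × 0.015411 = 98.3 km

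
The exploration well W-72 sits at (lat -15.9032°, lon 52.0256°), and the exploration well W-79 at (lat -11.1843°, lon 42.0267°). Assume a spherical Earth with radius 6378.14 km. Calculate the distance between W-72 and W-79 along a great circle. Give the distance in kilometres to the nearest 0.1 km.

1202.5 km

Δφ = 4.7189°,  Δλ = -9.9989°
a = sin²(Δφ/2) + cos φ₁ cos φ₂ sin²(Δλ/2) = 0.008860
c = 2·arcsin(√a) = 0.188533 rad = 10.8022°
d = R·c = 6378.14 × 0.188533 = 1202.5 km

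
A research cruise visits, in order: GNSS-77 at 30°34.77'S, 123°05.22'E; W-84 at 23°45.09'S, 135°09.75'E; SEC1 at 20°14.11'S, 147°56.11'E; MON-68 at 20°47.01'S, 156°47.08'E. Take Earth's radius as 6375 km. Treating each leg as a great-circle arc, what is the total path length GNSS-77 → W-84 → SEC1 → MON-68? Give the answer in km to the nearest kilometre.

GNSS-77: φ = -30.57950°, λ = +123.08700°
W-84: φ = -23.75150°, λ = +135.16250°
SEC1: φ = -20.23517°, λ = +147.93517°
MON-68: φ = -20.78350°, λ = +156.78467°
GNSS-77→W-84: c = 0.221945 rad, d = 1414.90 km
W-84→SEC1: c = 0.215517 rad, d = 1373.92 km
SEC1→MON-68: c = 0.144961 rad, d = 924.12 km
Total = 1414.90 + 1373.92 + 924.12 = 3712.94 km

3713 km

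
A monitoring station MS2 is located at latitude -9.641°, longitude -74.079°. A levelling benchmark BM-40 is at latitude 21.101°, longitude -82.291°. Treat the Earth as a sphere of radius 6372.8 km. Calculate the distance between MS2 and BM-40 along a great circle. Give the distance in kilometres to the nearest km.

3535 km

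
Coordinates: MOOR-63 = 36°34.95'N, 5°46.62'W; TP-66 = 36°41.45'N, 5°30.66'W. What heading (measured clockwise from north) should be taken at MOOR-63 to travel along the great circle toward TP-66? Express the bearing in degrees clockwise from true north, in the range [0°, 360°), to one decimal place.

MOOR-63: φ = +36.58250°, λ = -5.77700°
TP-66: φ = +36.69083°, λ = -5.51100°
Δλ = 0.2660°
y = sin Δλ · cos φ₂ = 0.003723
x = cos φ₁ sin φ₂ − sin φ₁ cos φ₂ cos Δλ = 0.001896
θ = atan2(y, x) = 63.0111° → 63.0111° (mod 360°)

63.0°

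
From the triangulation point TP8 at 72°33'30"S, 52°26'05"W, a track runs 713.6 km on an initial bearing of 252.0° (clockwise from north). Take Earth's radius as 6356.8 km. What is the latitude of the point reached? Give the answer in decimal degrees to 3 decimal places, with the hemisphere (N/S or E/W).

TP8: φ = -72.55833°, λ = -52.43472°
δ = d/R = 713.6/6356.8 = 0.112258 rad
φ₂ = arcsin(sin φ₁ cos δ + cos φ₁ sin δ cos θ)
   = arcsin(-0.95402·0.99371 + 0.29973·0.11202·-0.30902) = -73.41424°
λ₂ = λ₁ + atan2(sin θ sin δ cos φ₁, cos δ − sin φ₁ sin φ₂) = -74.34985°

73.414°S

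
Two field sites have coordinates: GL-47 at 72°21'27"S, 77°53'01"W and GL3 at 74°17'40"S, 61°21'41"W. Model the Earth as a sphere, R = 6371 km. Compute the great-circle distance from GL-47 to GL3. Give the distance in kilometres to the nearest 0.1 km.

567.1 km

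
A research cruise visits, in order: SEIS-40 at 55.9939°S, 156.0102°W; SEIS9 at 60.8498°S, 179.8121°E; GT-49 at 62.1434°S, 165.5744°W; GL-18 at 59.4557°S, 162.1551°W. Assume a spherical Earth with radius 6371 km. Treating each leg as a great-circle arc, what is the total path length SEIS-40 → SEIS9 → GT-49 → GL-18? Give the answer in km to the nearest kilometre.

2636 km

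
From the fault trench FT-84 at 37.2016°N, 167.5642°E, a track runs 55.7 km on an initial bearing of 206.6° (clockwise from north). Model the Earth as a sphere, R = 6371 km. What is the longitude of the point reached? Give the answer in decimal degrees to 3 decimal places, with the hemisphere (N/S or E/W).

δ = d/R = 55.7/6371 = 0.008743 rad
φ₂ = arcsin(sin φ₁ cos δ + cos φ₁ sin δ cos θ)
   = arcsin(0.60462·0.99996 + 0.79651·0.00874·-0.89415) = 36.75337°
λ₂ = λ₁ + atan2(sin θ sin δ cos φ₁, cos δ − sin φ₁ sin φ₂) = 167.28426°

167.284°E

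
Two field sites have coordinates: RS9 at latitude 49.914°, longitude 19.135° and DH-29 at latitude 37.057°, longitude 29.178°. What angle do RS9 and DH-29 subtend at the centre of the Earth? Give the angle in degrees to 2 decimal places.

14.75°

Δφ = -12.8570°,  Δλ = 10.0430°
a = sin²(Δφ/2) + cos φ₁ cos φ₂ sin²(Δλ/2) = 0.016473
c = 2·arcsin(√a) = 0.257403 rad = 14.7481°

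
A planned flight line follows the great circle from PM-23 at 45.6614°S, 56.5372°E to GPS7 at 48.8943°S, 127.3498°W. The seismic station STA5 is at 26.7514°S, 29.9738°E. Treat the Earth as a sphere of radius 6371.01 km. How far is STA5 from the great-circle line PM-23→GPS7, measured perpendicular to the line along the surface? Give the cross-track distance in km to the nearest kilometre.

δ₁₃ = central angle PM-23→STA5 = 0.494619 rad  (haversine)
θ₁₃ = bearing PM-23→STA5 = 302.731°,  θ₁₂ = bearing PM-23→GPS7 = 177.437°
dₓₜ = R·arcsin(sin δ₁₃ · sin(θ₁₃ − θ₁₂)) = 6371.01·arcsin(0.47470·sin(125.293°)) = 2534.787 km
|dₓₜ| = 2534.787 km

2535 km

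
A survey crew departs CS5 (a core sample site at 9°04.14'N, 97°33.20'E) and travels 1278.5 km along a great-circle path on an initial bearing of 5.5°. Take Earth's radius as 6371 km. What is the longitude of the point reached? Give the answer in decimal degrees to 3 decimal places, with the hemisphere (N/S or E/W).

98.722°E

CS5: φ = +9.06900°, λ = +97.55333°
δ = d/R = 1278.5/6371 = 0.200675 rad
φ₂ = arcsin(sin φ₁ cos δ + cos φ₁ sin δ cos θ)
   = arcsin(0.15762·0.97993 + 0.98750·0.19933·0.99540) = 20.51138°
λ₂ = λ₁ + atan2(sin θ sin δ cos φ₁, cos δ − sin φ₁ sin φ₂) = 98.72215°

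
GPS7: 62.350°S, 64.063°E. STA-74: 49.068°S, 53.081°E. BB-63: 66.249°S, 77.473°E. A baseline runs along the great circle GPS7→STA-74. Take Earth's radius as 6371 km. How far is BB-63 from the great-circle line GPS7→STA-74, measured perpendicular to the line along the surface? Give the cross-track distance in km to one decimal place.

δ₁₃ = central angle GPS7→BB-63 = 0.121817 rad  (haversine)
θ₁₃ = bearing GPS7→BB-63 = 129.764°,  θ₁₂ = bearing GPS7→STA-74 = 330.334°
dₓₜ = R·arcsin(sin δ₁₃ · sin(θ₁₃ − θ₁₂)) = 6371·arcsin(0.12152·sin(-200.570°)) = 272.093 km
|dₓₜ| = 272.093 km

272.1 km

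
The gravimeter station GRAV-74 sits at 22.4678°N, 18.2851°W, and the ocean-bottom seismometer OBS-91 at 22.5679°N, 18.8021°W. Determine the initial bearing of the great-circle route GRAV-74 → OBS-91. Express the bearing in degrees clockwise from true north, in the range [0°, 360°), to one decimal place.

281.9°

Δλ = -0.5170°
y = sin Δλ · cos φ₂ = -0.008332
x = cos φ₁ sin φ₂ − sin φ₁ cos φ₂ cos Δλ = 0.001761
θ = atan2(y, x) = -78.0634° → 281.9366° (mod 360°)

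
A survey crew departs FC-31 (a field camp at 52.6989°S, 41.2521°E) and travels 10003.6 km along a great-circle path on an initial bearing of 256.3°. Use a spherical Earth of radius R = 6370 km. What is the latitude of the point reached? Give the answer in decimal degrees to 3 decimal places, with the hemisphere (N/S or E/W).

8.269°S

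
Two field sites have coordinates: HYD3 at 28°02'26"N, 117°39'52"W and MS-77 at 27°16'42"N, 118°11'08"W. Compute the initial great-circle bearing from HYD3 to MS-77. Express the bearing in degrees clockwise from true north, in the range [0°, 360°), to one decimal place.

211.3°

HYD3: φ = +28.04056°, λ = -117.66444°
MS-77: φ = +27.27833°, λ = -118.18556°
Δλ = -0.5211°
y = sin Δλ · cos φ₂ = -0.008084
x = cos φ₁ sin φ₂ − sin φ₁ cos φ₂ cos Δλ = -0.013286
θ = atan2(y, x) = -148.6819° → 211.3181° (mod 360°)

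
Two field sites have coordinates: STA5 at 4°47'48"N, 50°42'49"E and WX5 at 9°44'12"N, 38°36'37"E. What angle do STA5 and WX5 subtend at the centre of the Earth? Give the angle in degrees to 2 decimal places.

12.98°

STA5: φ = +4.79667°, λ = +50.71361°
WX5: φ = +9.73667°, λ = +38.61028°
Δφ = 4.9400°,  Δλ = -12.1033°
a = sin²(Δφ/2) + cos φ₁ cos φ₂ sin²(Δλ/2) = 0.012773
c = 2·arcsin(√a) = 0.226522 rad = 12.9788°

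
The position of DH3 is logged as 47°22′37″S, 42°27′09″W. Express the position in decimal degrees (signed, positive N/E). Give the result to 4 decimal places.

-47.3769°, -42.4525°

lat: 47.3769° S → -47.3769°
lon: 42.4525° W → -42.4525°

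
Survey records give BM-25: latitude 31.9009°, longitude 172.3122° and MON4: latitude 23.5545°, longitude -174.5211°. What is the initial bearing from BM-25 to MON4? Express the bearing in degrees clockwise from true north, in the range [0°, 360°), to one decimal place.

122.4°

Δλ = 13.1667°
y = sin Δλ · cos φ₂ = 0.208806
x = cos φ₁ sin φ₂ − sin φ₁ cos φ₂ cos Δλ = -0.132423
θ = atan2(y, x) = 122.3825° → 122.3825° (mod 360°)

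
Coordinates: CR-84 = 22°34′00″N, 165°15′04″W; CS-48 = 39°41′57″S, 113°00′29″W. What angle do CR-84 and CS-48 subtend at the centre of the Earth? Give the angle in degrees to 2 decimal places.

79.05°

CR-84: φ = +22.56667°, λ = -165.25111°
CS-48: φ = -39.69917°, λ = -113.00806°
Δφ = -62.2658°,  Δλ = 52.2431°
a = sin²(Δφ/2) + cos φ₁ cos φ₂ sin²(Δλ/2) = 0.405040
c = 2·arcsin(√a) = 1.379717 rad = 79.0519°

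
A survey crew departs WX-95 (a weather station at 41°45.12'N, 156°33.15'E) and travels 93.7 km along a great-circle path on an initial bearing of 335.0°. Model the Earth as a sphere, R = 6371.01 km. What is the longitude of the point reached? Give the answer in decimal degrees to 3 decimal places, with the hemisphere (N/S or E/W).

WX-95: φ = +41.75200°, λ = +156.55250°
δ = d/R = 93.7/6371.01 = 0.014707 rad
φ₂ = arcsin(sin φ₁ cos δ + cos φ₁ sin δ cos θ)
   = arcsin(0.66591·0.99989 + 0.74603·0.01471·0.90631) = 42.51471°
λ₂ = λ₁ + atan2(sin θ sin δ cos φ₁, cos δ − sin φ₁ sin φ₂) = 156.06937°

156.069°E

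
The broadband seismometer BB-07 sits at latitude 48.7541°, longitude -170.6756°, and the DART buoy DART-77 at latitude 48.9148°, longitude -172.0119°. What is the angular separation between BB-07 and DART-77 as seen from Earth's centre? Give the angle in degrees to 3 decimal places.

0.894°

Δφ = 0.1607°,  Δλ = -1.3363°
a = sin²(Δφ/2) + cos φ₁ cos φ₂ sin²(Δλ/2) = 0.000061
c = 2·arcsin(√a) = 0.015606 rad = 0.8941°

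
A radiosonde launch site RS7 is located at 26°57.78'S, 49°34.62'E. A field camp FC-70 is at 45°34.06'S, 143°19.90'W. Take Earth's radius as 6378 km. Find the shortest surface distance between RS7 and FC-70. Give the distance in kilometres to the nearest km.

RS7: φ = -26.96300°, λ = +49.57700°
FC-70: φ = -45.56767°, λ = -143.33167°
Δφ = -18.6047°,  Δλ = 167.0913°
a = sin²(Δφ/2) + cos φ₁ cos φ₂ sin²(Δλ/2) = 0.642213
c = 2·arcsin(√a) = 1.859204 rad = 106.5245°
d = R·c = 6378 × 1.859204 = 11858.0 km

11858 km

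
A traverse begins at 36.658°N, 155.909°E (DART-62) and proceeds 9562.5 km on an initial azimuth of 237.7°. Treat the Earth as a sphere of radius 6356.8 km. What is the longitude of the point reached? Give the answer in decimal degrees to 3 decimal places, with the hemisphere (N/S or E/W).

δ = d/R = 9562.5/6356.8 = 1.504295 rad
φ₂ = arcsin(sin φ₁ cos δ + cos φ₁ sin δ cos θ)
   = arcsin(0.59704·0.06645 + 0.80221·0.99779·-0.53435) = -22.83275°
λ₂ = λ₁ + atan2(sin θ sin δ cos φ₁, cos δ − sin φ₁ sin φ₂) = 89.68918°

89.689°E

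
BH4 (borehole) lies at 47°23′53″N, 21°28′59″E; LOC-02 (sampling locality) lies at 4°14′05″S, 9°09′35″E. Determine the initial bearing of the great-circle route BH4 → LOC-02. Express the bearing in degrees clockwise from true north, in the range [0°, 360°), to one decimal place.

BH4: φ = +47.39806°, λ = +21.48306°
LOC-02: φ = -4.23472°, λ = +9.15972°
Δλ = -12.3233°
y = sin Δλ · cos φ₂ = -0.212846
x = cos φ₁ sin φ₂ − sin φ₁ cos φ₂ cos Δλ = -0.767135
θ = atan2(y, x) = -164.4930° → 195.5070° (mod 360°)

195.5°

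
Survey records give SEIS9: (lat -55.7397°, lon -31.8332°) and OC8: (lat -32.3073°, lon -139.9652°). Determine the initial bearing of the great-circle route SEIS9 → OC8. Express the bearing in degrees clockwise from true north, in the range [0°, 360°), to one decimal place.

237.2°

Δλ = -108.1320°
y = sin Δλ · cos φ₂ = -0.803223
x = cos φ₁ sin φ₂ − sin φ₁ cos φ₂ cos Δλ = -0.518268
θ = atan2(y, x) = -122.8315° → 237.1685° (mod 360°)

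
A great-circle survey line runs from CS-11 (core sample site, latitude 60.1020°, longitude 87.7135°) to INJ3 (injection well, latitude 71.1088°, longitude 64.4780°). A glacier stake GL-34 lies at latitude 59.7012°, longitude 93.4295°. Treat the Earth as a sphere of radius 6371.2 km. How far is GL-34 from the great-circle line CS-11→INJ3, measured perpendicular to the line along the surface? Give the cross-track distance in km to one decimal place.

259.1 km

δ₁₃ = central angle CS-11→GL-34 = 0.050500 rad  (haversine)
θ₁₃ = bearing CS-11→GL-34 = 95.480°,  θ₁₂ = bearing CS-11→INJ3 = 329.132°
dₓₜ = R·arcsin(sin δ₁₃ · sin(θ₁₃ − θ₁₂)) = 6371.2·arcsin(0.05048·sin(-233.652°)) = 259.105 km
|dₓₜ| = 259.105 km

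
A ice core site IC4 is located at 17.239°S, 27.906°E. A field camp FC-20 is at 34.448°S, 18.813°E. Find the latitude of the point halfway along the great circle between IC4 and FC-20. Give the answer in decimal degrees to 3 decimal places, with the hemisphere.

25.914°S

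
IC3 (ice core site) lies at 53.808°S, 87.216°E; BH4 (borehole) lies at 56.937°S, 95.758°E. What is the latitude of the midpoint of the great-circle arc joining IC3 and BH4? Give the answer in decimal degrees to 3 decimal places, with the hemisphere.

55.447°S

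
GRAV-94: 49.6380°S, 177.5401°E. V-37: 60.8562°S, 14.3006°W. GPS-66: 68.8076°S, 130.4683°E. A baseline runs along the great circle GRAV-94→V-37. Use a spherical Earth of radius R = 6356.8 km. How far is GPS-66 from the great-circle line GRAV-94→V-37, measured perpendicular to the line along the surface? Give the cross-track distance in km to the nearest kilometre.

1988 km

δ₁₃ = central angle GRAV-94→GPS-66 = 0.515822 rad  (haversine)
θ₁₃ = bearing GRAV-94→GPS-66 = 212.455°,  θ₁₂ = bearing GRAV-94→V-37 = 173.859°
dₓₜ = R·arcsin(sin δ₁₃ · sin(θ₁₃ − θ₁₂)) = 6356.8·arcsin(0.49325·sin(38.595°)) = 1988.230 km
|dₓₜ| = 1988.230 km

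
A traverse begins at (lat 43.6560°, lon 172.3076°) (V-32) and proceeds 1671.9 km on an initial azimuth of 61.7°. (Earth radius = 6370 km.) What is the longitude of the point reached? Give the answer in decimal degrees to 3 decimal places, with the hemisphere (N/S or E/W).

δ = d/R = 1671.9/6370 = 0.262465 rad
φ₂ = arcsin(sin φ₁ cos δ + cos φ₁ sin δ cos θ)
   = arcsin(0.69033·0.96575 + 0.72350·0.25946·0.47409) = 49.08495°
λ₂ = λ₁ + atan2(sin θ sin δ cos φ₁, cos δ − sin φ₁ sin φ₂) = -167.27779°

167.278°W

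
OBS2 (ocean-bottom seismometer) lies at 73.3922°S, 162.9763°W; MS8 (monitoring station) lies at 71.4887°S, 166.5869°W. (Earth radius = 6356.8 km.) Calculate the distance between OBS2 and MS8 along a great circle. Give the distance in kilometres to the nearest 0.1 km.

Δφ = 1.9035°,  Δλ = -3.6106°
a = sin²(Δφ/2) + cos φ₁ cos φ₂ sin²(Δλ/2) = 0.000366
c = 2·arcsin(√a) = 0.038263 rad = 2.1923°
d = R·c = 6356.8 × 0.038263 = 243.2 km

243.2 km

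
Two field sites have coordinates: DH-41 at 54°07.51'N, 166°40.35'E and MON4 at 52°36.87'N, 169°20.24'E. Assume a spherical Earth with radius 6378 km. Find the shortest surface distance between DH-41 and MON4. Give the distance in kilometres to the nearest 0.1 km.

244.1 km

DH-41: φ = +54.12517°, λ = +166.67250°
MON4: φ = +52.61450°, λ = +169.33733°
Δφ = -1.5107°,  Δλ = 2.6648°
a = sin²(Δφ/2) + cos φ₁ cos φ₂ sin²(Δλ/2) = 0.000366
c = 2·arcsin(√a) = 0.038274 rad = 2.1929°
d = R·c = 6378 × 0.038274 = 244.1 km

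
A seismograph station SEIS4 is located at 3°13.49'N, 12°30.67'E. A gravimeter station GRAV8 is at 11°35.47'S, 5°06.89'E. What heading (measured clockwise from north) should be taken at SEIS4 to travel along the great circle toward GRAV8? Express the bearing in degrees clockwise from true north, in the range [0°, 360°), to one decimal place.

SEIS4: φ = +3.22483°, λ = +12.51117°
GRAV8: φ = -11.59117°, λ = +5.11483°
Δλ = -7.3963°
y = sin Δλ · cos φ₂ = -0.126107
x = cos φ₁ sin φ₂ − sin φ₁ cos φ₂ cos Δλ = -0.255257
θ = atan2(y, x) = -153.7089° → 206.2911° (mod 360°)

206.3°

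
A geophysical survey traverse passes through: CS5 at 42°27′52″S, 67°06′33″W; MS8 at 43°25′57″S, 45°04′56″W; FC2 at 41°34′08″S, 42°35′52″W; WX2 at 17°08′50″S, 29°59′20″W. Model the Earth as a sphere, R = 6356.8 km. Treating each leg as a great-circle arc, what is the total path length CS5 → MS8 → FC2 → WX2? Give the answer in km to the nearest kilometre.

CS5: φ = -42.46444°, λ = -67.10917°
MS8: φ = -43.43250°, λ = -45.08222°
FC2: φ = -41.56889°, λ = -42.59778°
WX2: φ = -17.14722°, λ = -29.98889°
CS5→MS8: c = 0.281085 rad, d = 1786.80 km
MS8→FC2: c = 0.045603 rad, d = 289.89 km
FC2→WX2: c = 0.466193 rad, d = 2963.50 km
Total = 1786.80 + 289.89 + 2963.50 = 5040.18 km

5040 km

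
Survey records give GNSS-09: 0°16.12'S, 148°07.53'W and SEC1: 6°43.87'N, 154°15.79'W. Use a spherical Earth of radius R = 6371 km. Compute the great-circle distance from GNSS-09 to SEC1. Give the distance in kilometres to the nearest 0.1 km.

1034.2 km

GNSS-09: φ = -0.26867°, λ = -148.12550°
SEC1: φ = +6.73117°, λ = -154.26317°
Δφ = 6.9998°,  Δλ = -6.1377°
a = sin²(Δφ/2) + cos φ₁ cos φ₂ sin²(Δλ/2) = 0.006573
c = 2·arcsin(√a) = 0.162327 rad = 9.3006°
d = R·c = 6371 × 0.162327 = 1034.2 km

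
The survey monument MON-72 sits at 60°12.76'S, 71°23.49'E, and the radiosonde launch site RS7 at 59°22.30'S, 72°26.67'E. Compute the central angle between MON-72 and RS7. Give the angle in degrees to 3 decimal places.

0.994°

MON-72: φ = -60.21267°, λ = +71.39150°
RS7: φ = -59.37167°, λ = +72.44450°
Δφ = 0.8410°,  Δλ = 1.0530°
a = sin²(Δφ/2) + cos φ₁ cos φ₂ sin²(Δλ/2) = 0.000075
c = 2·arcsin(√a) = 0.017348 rad = 0.9939°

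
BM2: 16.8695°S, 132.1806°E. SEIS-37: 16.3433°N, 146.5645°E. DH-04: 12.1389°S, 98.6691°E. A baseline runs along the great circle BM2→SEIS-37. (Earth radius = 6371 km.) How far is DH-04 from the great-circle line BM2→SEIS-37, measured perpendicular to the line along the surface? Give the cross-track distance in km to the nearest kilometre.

3394 km

δ₁₃ = central angle BM2→DH-04 = 0.571523 rad  (haversine)
θ₁₃ = bearing BM2→DH-04 = 273.743°,  θ₁₂ = bearing BM2→SEIS-37 = 23.857°
dₓₜ = R·arcsin(sin δ₁₃ · sin(θ₁₃ − θ₁₂)) = 6371·arcsin(0.54091·sin(249.886°)) = -3394.288 km
|dₓₜ| = 3394.288 km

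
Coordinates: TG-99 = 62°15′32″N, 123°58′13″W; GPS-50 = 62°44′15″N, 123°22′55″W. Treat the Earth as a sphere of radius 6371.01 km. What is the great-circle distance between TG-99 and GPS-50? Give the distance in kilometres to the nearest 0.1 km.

61.2 km

TG-99: φ = +62.25889°, λ = -123.97028°
GPS-50: φ = +62.73750°, λ = -123.38194°
Δφ = 0.4786°,  Δλ = 0.5883°
a = sin²(Δφ/2) + cos φ₁ cos φ₂ sin²(Δλ/2) = 0.000023
c = 2·arcsin(√a) = 0.009605 rad = 0.5503°
d = R·c = 6371.01 × 0.009605 = 61.2 km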